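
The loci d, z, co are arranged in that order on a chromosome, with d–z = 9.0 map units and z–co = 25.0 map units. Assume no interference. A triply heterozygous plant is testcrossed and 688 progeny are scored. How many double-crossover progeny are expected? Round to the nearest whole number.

Map distances give recombination frequencies of 0.090 and 0.250 for the two intervals.
With no interference, expected double-crossover frequency = 0.090 × 0.250 = 0.02250.
Expected number = 0.02250 × 688 = 15.48 ≈ 15.

15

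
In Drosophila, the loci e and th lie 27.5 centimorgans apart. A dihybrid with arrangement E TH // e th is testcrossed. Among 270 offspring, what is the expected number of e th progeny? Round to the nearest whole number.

98

A map distance of 27.5 centimorgans corresponds to a recombination frequency of 0.275.
The F1 is E TH / e th, so e th is a parental gamete class with expected frequency (1 − r)/2 = 0.725/2 = 0.3625.
Expected number = 0.3625 × 270 = 97.88 ≈ 98.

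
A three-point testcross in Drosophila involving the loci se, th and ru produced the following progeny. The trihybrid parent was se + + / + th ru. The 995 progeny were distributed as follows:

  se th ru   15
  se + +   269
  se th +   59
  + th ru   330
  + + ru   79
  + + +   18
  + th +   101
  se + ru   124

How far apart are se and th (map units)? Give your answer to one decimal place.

The two rarest classes, + + + and se th ru, are the double crossovers. Comparing them with the parentals, only the se allele has switched, so se is the middle locus and the order is ru – se – th.
Crossovers in the se–th interval produce the single-crossover classes se th + and + + ru (59 + 79 = 138) plus the double crossovers (33).
RF(se–th) = (138 + 33) / 995 = 171/995 = 0.1719 → 17.2 map units.

17.2 map units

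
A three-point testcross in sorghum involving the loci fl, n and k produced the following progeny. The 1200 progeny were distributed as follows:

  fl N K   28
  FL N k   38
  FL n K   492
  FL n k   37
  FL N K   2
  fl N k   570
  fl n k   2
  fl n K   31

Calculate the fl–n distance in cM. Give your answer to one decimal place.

6.1 cM

The two most frequent reciprocal classes, FL n K and fl N k, are the parental types, so the F1 was FL n K / fl N k.
The two rarest classes, FL N K and fl n k, are the double crossovers. Comparing them with the parentals, only the n allele has switched, so n is the middle locus and the order is k – n – fl.
Crossovers in the n–fl interval produce the single-crossover classes fl n K and FL N k (31 + 38 = 69) plus the double crossovers (4).
RF(n–fl) = (69 + 4) / 1200 = 73/1200 = 0.0608 → 6.1 cM.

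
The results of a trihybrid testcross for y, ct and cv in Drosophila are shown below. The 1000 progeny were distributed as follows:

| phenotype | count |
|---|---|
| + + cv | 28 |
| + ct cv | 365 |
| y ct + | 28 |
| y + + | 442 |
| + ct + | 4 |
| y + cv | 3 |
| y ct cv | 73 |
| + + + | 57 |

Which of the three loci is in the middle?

The two most frequent reciprocal classes, + ct cv and y + +, are the parental types, so the F1 was + ct cv / y + +.
The two rarest classes, + ct + and y + cv, are the double crossovers. Comparing them with the parentals, only the cv allele has switched, so cv is the middle locus and the order is ct – cv – y.

cv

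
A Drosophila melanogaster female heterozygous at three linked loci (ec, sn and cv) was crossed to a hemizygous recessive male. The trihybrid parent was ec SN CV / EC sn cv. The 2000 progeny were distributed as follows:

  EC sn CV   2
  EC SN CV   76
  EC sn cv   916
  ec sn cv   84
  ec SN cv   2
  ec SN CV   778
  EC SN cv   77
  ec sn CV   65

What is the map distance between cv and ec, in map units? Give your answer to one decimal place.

The two rarest classes, ec SN cv and EC sn CV, are the double crossovers. Comparing them with the parentals, only the cv allele has switched, so cv is the middle locus and the order is sn – cv – ec.
Crossovers in the cv–ec interval produce the single-crossover classes EC SN CV and ec sn cv (76 + 84 = 160) plus the double crossovers (4).
RF(cv–ec) = (160 + 4) / 2000 = 164/2000 = 0.0820 → 8.2 map units.

8.2 map units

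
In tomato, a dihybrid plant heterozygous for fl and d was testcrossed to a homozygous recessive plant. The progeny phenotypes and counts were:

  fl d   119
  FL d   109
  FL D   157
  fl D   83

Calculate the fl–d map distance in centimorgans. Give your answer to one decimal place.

The two most frequent classes, FL D (157) and fl d (119), are the parental types, so the F1 was FL D / fl d.
The recombinant classes are FL d and fl D: 109 + 83 = 192.
Recombination frequency = 192/468 = 0.4103 ≈ 41.0%, i.e. 41.0 centimorgans.

41.0 centimorgans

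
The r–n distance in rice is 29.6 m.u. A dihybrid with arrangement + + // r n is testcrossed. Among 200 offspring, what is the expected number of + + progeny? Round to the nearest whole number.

70

A map distance of 29.6 m.u. corresponds to a recombination frequency of 0.296.
The F1 is + + / r n, so + + is a parental gamete class with expected frequency (1 − r)/2 = 0.704/2 = 0.3520.
Expected number = 0.3520 × 200 = 70.40 ≈ 70.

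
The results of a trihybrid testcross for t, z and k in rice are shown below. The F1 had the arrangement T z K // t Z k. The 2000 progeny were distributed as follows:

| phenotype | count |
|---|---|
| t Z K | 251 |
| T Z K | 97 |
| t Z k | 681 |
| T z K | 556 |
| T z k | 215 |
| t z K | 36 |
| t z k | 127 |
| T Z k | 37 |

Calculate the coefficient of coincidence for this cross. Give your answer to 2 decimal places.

The two rarest classes, t z K and T Z k, are the double crossovers. Comparing them with the parentals, only the t allele has switched, so t is the middle locus and the order is k – t – z.
k–t: (466 + 73)/2000 = 0.2695; t–z: (224 + 73)/2000 = 0.1485.
Expected DCO frequency = 0.2695 × 0.1485 ≈ 0.04002; observed = 73/2000 ≈ 0.03650.
Coefficient of coincidence = 0.03650/0.04002 ≈ 0.91.

0.91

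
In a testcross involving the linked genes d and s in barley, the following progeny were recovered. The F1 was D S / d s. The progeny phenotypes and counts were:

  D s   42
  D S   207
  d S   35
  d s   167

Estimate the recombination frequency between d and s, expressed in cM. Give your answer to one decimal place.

The recombinant classes are D s and d S: 42 + 35 = 77.
Recombination frequency = 77/451 = 0.1707 ≈ 17.1%, i.e. 17.1 cM.

17.1 cM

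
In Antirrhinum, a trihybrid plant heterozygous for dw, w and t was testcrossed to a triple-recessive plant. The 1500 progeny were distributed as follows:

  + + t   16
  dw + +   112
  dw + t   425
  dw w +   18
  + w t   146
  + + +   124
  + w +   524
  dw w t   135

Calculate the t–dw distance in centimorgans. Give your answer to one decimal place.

19.5 centimorgans

The two most frequent reciprocal classes, dw + t and + w +, are the parental types, so the F1 was dw + t / + w +.
The two rarest classes, + + t and dw w +, are the double crossovers. Comparing them with the parentals, only the dw allele has switched, so dw is the middle locus and the order is w – dw – t.
Crossovers in the dw–t interval produce the single-crossover classes dw + + and + w t (112 + 146 = 258) plus the double crossovers (34).
RF(dw–t) = (258 + 34) / 1500 = 292/1500 = 0.1947 → 19.5 centimorgans.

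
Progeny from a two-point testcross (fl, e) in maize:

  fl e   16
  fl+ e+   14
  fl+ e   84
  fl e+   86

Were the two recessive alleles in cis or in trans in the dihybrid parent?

The two most frequent classes are fl+ e (84) and fl e+ (86); these are the parental (non-recombinant) types.
So the F1 carried fl+ e on one chromosome and fl e+ on the other — the recessive alleles are on opposite chromosomes (trans / repulsion).

trans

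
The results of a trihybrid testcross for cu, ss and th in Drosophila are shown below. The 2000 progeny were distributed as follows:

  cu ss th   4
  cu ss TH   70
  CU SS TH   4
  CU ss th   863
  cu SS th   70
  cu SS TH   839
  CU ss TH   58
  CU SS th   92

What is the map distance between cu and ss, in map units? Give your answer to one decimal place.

8.5 map units

The two most frequent reciprocal classes, cu SS TH and CU ss th, are the parental types, so the F1 was cu SS TH / CU ss th.
The two rarest classes, CU SS TH and cu ss th, are the double crossovers. Comparing them with the parentals, only the cu allele has switched, so cu is the middle locus and the order is ss – cu – th.
Crossovers in the ss–cu interval produce the single-crossover classes cu ss TH and CU SS th (70 + 92 = 162) plus the double crossovers (8).
RF(ss–cu) = (162 + 8) / 2000 = 170/2000 = 0.0850 → 8.5 map units.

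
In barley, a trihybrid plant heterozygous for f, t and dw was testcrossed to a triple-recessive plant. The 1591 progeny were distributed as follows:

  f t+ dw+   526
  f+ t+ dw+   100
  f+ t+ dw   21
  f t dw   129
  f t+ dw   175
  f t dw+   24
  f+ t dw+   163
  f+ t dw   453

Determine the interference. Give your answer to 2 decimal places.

The two most frequent reciprocal classes, f t+ dw+ and f+ t dw, are the parental types, so the F1 was f t+ dw+ / f+ t dw.
The two rarest classes, f t dw+ and f+ t+ dw, are the double crossovers. Comparing them with the parentals, only the t allele has switched, so t is the middle locus and the order is dw – t – f.
dw–t: (338 + 45)/1591 = 0.2407; t–f: (229 + 45)/1591 = 0.1722.
Expected DCO frequency = 0.2407 × 0.1722 ≈ 0.04145; observed = 45/1591 ≈ 0.02828.
Coefficient of coincidence = 0.02828/0.04145 ≈ 0.68; interference = 1 − 0.68 = 0.32.

0.32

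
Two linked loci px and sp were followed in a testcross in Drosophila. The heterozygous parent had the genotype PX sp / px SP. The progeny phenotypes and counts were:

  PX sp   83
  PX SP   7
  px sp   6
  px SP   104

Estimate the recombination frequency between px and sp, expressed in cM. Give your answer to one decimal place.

6.5 cM

The recombinant classes are PX SP and px sp: 7 + 6 = 13.
Recombination frequency = 13/200 = 0.0650 ≈ 6.5%, i.e. 6.5 cM.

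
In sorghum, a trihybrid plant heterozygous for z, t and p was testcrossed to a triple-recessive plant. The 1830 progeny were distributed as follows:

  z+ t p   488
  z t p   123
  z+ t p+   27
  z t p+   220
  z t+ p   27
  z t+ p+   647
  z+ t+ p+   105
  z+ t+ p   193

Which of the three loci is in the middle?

The two most frequent reciprocal classes, z+ t p and z t+ p+, are the parental types, so the F1 was z+ t p / z t+ p+.
The two rarest classes, z+ t p+ and z t+ p, are the double crossovers. Comparing them with the parentals, only the p allele has switched, so p is the middle locus and the order is t – p – z.

p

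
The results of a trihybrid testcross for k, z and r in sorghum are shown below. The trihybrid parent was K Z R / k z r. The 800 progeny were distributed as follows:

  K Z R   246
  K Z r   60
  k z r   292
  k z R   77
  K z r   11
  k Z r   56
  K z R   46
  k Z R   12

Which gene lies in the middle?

The two rarest classes, k Z R and K z r, are the double crossovers. Comparing them with the parentals, only the k allele has switched, so k is the middle locus and the order is z – k – r.

k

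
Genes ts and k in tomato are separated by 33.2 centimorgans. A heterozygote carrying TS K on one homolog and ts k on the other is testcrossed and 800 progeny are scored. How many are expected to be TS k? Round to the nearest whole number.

A map distance of 33.2 centimorgans corresponds to a recombination frequency of 0.332.
The F1 is TS K / ts k, so TS k is a recombinant gamete class with expected frequency r/2 = 0.332/2 = 0.1660.
Expected number = 0.1660 × 800 = 132.80 ≈ 133.

133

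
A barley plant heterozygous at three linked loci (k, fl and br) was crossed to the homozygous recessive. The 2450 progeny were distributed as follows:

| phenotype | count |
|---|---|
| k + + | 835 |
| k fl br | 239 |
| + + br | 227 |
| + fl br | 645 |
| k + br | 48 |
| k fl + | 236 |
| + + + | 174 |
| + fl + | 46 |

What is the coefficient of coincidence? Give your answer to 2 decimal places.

0.82

The two most frequent reciprocal classes, k + + and + fl br, are the parental types, so the F1 was k + + / + fl br.
The two rarest classes, k + br and + fl +, are the double crossovers. Comparing them with the parentals, only the br allele has switched, so br is the middle locus and the order is fl – br – k.
fl–br: (463 + 94)/2450 = 0.2273; br–k: (413 + 94)/2450 = 0.2069.
Expected DCO frequency = 0.2273 × 0.2069 ≈ 0.04703; observed = 94/2450 ≈ 0.03837.
Coefficient of coincidence = 0.03837/0.04703 ≈ 0.82.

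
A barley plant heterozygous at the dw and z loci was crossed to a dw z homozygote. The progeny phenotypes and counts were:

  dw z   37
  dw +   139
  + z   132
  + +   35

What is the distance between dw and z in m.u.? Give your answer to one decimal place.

The two most frequent classes, + z (132) and dw + (139), are the parental types, so the F1 was + z / dw +.
The recombinant classes are + + and dw z: 35 + 37 = 72.
Recombination frequency = 72/343 = 0.2099 ≈ 21.0%, i.e. 21.0 m.u.

21.0 m.u.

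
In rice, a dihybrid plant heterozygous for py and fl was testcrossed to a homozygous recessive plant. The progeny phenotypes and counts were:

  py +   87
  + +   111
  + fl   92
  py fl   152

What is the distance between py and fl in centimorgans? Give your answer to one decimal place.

40.5 centimorgans

The two most frequent classes, + + (111) and py fl (152), are the parental types, so the F1 was + + / py fl.
The recombinant classes are + fl and py +: 92 + 87 = 179.
Recombination frequency = 179/442 = 0.4050 ≈ 40.5%, i.e. 40.5 centimorgans.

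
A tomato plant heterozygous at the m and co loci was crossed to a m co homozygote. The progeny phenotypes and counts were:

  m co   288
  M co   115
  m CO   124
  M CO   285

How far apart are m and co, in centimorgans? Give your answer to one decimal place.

The two most frequent classes, M CO (285) and m co (288), are the parental types, so the F1 was M CO / m co.
The recombinant classes are M co and m CO: 115 + 124 = 239.
Recombination frequency = 239/812 = 0.2943 ≈ 29.4%, i.e. 29.4 centimorgans.

29.4 centimorgans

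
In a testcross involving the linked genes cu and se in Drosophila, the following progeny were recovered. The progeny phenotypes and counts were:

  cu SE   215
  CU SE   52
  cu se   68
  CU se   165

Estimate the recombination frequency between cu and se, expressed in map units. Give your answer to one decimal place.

The two most frequent classes, CU se (165) and cu SE (215), are the parental types, so the F1 was CU se / cu SE.
The recombinant classes are CU SE and cu se: 52 + 68 = 120.
Recombination frequency = 120/500 = 0.2400 ≈ 24.0%, i.e. 24.0 map units.

24.0 map units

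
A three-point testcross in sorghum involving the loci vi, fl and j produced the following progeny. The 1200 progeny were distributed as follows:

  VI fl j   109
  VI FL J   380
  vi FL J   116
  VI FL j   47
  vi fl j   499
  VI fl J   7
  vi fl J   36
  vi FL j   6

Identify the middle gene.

The two most frequent reciprocal classes, vi fl j and VI FL J, are the parental types, so the F1 was vi fl j / VI FL J.
The two rarest classes, vi FL j and VI fl J, are the double crossovers. Comparing them with the parentals, only the fl allele has switched, so fl is the middle locus and the order is vi – fl – j.

fl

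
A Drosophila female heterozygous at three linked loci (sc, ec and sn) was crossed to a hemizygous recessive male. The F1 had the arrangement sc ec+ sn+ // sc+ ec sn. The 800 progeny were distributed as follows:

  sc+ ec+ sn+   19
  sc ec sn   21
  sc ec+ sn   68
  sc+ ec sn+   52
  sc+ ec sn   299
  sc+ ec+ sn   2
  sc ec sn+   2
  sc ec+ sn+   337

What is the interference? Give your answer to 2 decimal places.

The two rarest classes, sc ec sn+ and sc+ ec+ sn, are the double crossovers. Comparing them with the parentals, only the ec allele has switched, so ec is the middle locus and the order is sn – ec – sc.
sn–ec: (120 + 4)/800 = 0.1550; ec–sc: (40 + 4)/800 = 0.0550.
Expected DCO frequency = 0.1550 × 0.0550 ≈ 0.00852; observed = 4/800 ≈ 0.00500.
Coefficient of coincidence = 0.00500/0.00852 ≈ 0.59; interference = 1 − 0.59 = 0.41.

0.41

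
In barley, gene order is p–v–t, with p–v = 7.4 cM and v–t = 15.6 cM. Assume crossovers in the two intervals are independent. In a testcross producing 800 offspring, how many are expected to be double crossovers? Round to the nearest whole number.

9

Map distances give recombination frequencies of 0.074 and 0.156 for the two intervals.
With no interference, expected double-crossover frequency = 0.074 × 0.156 = 0.01154.
Expected number = 0.01154 × 800 = 9.24 ≈ 9.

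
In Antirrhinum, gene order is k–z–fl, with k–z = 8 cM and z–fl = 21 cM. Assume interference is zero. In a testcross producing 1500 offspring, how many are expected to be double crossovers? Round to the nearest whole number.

Map distances give recombination frequencies of 0.080 and 0.210 for the two intervals.
With no interference, expected double-crossover frequency = 0.080 × 0.210 = 0.01680.
Expected number = 0.01680 × 1500 = 25.20 ≈ 25.

25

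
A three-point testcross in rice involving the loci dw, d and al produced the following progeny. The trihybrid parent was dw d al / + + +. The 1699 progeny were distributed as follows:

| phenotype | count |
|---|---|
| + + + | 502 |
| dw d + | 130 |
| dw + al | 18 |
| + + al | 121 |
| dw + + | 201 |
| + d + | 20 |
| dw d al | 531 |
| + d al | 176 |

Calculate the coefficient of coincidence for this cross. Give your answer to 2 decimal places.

The two rarest classes, dw + al and + d +, are the double crossovers. Comparing them with the parentals, only the d allele has switched, so d is the middle locus and the order is al – d – dw.
al–d: (251 + 38)/1699 = 0.1701; d–dw: (377 + 38)/1699 = 0.2443.
Expected DCO frequency = 0.1701 × 0.2443 ≈ 0.04156; observed = 38/1699 ≈ 0.02237.
Coefficient of coincidence = 0.02237/0.04156 ≈ 0.54.

0.54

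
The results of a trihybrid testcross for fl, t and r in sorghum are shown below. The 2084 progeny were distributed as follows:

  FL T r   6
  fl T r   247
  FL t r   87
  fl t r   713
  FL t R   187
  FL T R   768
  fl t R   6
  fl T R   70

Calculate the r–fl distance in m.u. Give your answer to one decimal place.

The two most frequent reciprocal classes, FL T R and fl t r, are the parental types, so the F1 was FL T R / fl t r.
The two rarest classes, FL T r and fl t R, are the double crossovers. Comparing them with the parentals, only the r allele has switched, so r is the middle locus and the order is fl – r – t.
Crossovers in the fl–r interval produce the single-crossover classes fl T R and FL t r (70 + 87 = 157) plus the double crossovers (12).
RF(fl–r) = (157 + 12) / 2084 = 169/2084 = 0.0811 → 8.1 m.u.

8.1 m.u.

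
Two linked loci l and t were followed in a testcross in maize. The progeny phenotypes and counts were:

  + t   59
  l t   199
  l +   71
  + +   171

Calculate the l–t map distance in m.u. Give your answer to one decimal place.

26.0 m.u.

The two most frequent classes, + + (171) and l t (199), are the parental types, so the F1 was + + / l t.
The recombinant classes are + t and l +: 59 + 71 = 130.
Recombination frequency = 130/500 = 0.2600 ≈ 26.0%, i.e. 26.0 m.u.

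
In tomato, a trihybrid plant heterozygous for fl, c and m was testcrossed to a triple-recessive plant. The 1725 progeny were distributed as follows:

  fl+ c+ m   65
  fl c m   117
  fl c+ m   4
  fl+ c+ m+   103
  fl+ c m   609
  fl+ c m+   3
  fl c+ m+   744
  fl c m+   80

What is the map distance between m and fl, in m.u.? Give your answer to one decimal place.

The two most frequent reciprocal classes, fl+ c m and fl c+ m+, are the parental types, so the F1 was fl+ c m / fl c+ m+.
The two rarest classes, fl+ c m+ and fl c+ m, are the double crossovers. Comparing them with the parentals, only the m allele has switched, so m is the middle locus and the order is c – m – fl.
Crossovers in the m–fl interval produce the single-crossover classes fl c m and fl+ c+ m+ (117 + 103 = 220) plus the double crossovers (7).
RF(m–fl) = (220 + 7) / 1725 = 227/1725 = 0.1316 → 13.2 m.u.

13.2 m.u.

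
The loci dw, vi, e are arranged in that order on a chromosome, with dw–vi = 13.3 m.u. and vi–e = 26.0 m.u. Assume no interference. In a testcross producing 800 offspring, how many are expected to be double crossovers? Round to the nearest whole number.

28

Map distances give recombination frequencies of 0.133 and 0.260 for the two intervals.
With no interference, expected double-crossover frequency = 0.133 × 0.260 = 0.03458.
Expected number = 0.03458 × 800 = 27.66 ≈ 28.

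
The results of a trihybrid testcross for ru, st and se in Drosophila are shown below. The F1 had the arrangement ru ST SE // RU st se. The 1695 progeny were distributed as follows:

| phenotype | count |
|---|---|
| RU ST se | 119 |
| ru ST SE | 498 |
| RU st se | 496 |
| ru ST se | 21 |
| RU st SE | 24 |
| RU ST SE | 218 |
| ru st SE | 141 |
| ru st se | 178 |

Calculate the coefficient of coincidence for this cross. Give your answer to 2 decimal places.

The two rarest classes, ru ST se and RU st SE, are the double crossovers. Comparing them with the parentals, only the se allele has switched, so se is the middle locus and the order is ru – se – st.
ru–se: (396 + 45)/1695 = 0.2602; se–st: (260 + 45)/1695 = 0.1799.
Expected DCO frequency = 0.2602 × 0.1799 ≈ 0.04681; observed = 45/1695 ≈ 0.02655.
Coefficient of coincidence = 0.02655/0.04681 ≈ 0.57.

0.57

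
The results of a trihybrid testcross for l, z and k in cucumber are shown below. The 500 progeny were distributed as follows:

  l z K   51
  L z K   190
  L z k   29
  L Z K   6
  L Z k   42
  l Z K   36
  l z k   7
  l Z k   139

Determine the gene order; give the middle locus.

z

The two most frequent reciprocal classes, l Z k and L z K, are the parental types, so the F1 was l Z k / L z K.
The two rarest classes, l z k and L Z K, are the double crossovers. Comparing them with the parentals, only the z allele has switched, so z is the middle locus and the order is k – z – l.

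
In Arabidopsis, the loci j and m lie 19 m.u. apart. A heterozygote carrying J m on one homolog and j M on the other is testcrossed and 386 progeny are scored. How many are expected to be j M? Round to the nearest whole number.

A map distance of 19 m.u. corresponds to a recombination frequency of 0.190.
The F1 is J m / j M, so j M is a parental gamete class with expected frequency (1 − r)/2 = 0.810/2 = 0.4050.
Expected number = 0.4050 × 386 = 156.33 ≈ 156.

156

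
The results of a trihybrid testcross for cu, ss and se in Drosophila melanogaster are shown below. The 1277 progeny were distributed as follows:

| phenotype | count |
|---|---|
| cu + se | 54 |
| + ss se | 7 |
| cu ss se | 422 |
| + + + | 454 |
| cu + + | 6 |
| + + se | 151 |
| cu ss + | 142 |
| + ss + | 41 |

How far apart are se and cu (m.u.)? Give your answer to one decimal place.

The two most frequent reciprocal classes, + + + and cu ss se, are the parental types, so the F1 was + + + / cu ss se.
The two rarest classes, cu + + and + ss se, are the double crossovers. Comparing them with the parentals, only the cu allele has switched, so cu is the middle locus and the order is ss – cu – se.
Crossovers in the cu–se interval produce the single-crossover classes + + se and cu ss + (151 + 142 = 293) plus the double crossovers (13).
RF(cu–se) = (293 + 13) / 1277 = 306/1277 = 0.2396 → 24.0 m.u.

24.0 m.u.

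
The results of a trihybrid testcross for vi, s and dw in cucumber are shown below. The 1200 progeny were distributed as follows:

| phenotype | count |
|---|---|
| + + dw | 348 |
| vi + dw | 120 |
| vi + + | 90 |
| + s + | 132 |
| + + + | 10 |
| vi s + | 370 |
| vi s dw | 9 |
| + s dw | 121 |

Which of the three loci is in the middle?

The two most frequent reciprocal classes, + + dw and vi s +, are the parental types, so the F1 was + + dw / vi s +.
The two rarest classes, + + + and vi s dw, are the double crossovers. Comparing them with the parentals, only the dw allele has switched, so dw is the middle locus and the order is s – dw – vi.

dw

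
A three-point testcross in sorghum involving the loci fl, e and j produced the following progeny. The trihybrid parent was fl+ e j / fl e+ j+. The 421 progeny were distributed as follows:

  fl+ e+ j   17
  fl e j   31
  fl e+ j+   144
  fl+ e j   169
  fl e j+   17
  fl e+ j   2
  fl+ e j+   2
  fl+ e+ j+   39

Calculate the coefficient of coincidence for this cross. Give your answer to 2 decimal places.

The two rarest classes, fl+ e j+ and fl e+ j, are the double crossovers. Comparing them with the parentals, only the j allele has switched, so j is the middle locus and the order is e – j – fl.
e–j: (34 + 4)/421 = 0.0903; j–fl: (70 + 4)/421 = 0.1758.
Expected DCO frequency = 0.0903 × 0.1758 ≈ 0.01587; observed = 4/421 ≈ 0.00950.
Coefficient of coincidence = 0.00950/0.01587 ≈ 0.60.

0.60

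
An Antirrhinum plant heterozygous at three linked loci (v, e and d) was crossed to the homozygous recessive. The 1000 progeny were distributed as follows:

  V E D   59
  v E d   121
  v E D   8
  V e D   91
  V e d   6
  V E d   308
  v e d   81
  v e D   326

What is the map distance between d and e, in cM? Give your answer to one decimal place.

The two most frequent reciprocal classes, V E d and v e D, are the parental types, so the F1 was V E d / v e D.
The two rarest classes, V e d and v E D, are the double crossovers. Comparing them with the parentals, only the e allele has switched, so e is the middle locus and the order is d – e – v.
Crossovers in the d–e interval produce the single-crossover classes V E D and v e d (59 + 81 = 140) plus the double crossovers (14).
RF(d–e) = (140 + 14) / 1000 = 154/1000 = 0.1540 → 15.4 cM.

15.4 cM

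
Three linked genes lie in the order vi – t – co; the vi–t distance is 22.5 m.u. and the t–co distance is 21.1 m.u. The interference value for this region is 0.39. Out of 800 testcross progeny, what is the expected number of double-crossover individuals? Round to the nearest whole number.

Map distances give recombination frequencies of 0.225 and 0.211 for the two intervals.
With interference 0.39 (so coincidence = 0.61), expected double-crossover frequency = 0.225 × 0.211 × 0.61 = 0.02896.
Expected number = 0.02896 × 800 = 23.17 ≈ 23.

23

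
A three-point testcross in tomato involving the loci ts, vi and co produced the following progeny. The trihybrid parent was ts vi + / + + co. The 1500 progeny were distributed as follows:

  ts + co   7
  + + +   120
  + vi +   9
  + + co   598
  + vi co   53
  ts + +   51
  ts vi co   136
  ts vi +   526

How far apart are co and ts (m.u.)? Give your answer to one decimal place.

The two rarest classes, + vi + and ts + co, are the double crossovers. Comparing them with the parentals, only the ts allele has switched, so ts is the middle locus and the order is vi – ts – co.
Crossovers in the ts–co interval produce the single-crossover classes ts vi co and + + + (136 + 120 = 256) plus the double crossovers (16).
RF(ts–co) = (256 + 16) / 1500 = 272/1500 = 0.1813 → 18.1 m.u.

18.1 m.u.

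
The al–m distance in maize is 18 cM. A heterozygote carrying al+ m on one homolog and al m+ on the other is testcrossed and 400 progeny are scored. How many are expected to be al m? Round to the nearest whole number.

A map distance of 18 cM corresponds to a recombination frequency of 0.180.
The F1 is al+ m / al m+, so al m is a recombinant gamete class with expected frequency r/2 = 0.180/2 = 0.0900.
Expected number = 0.0900 × 400 = 36.00 ≈ 36.

36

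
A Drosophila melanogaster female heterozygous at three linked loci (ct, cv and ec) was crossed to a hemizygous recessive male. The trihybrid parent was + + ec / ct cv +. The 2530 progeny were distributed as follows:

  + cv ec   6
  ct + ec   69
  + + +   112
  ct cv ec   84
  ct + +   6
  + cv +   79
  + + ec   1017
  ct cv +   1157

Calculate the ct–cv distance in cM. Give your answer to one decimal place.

The two rarest classes, + cv ec and ct + +, are the double crossovers. Comparing them with the parentals, only the cv allele has switched, so cv is the middle locus and the order is ct – cv – ec.
Crossovers in the ct–cv interval produce the single-crossover classes ct + ec and + cv + (69 + 79 = 148) plus the double crossovers (12).
RF(ct–cv) = (148 + 12) / 2530 = 160/2530 = 0.0632 → 6.3 cM.

6.3 cM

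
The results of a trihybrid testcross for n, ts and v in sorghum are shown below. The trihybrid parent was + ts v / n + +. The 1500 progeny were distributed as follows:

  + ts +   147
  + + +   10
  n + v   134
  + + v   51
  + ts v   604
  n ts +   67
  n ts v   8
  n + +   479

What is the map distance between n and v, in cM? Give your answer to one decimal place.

The two rarest classes, n ts v and + + +, are the double crossovers. Comparing them with the parentals, only the n allele has switched, so n is the middle locus and the order is v – n – ts.
Crossovers in the v–n interval produce the single-crossover classes + ts + and n + v (147 + 134 = 281) plus the double crossovers (18).
RF(v–n) = (281 + 18) / 1500 = 299/1500 = 0.1993 → 19.9 cM.

19.9 cM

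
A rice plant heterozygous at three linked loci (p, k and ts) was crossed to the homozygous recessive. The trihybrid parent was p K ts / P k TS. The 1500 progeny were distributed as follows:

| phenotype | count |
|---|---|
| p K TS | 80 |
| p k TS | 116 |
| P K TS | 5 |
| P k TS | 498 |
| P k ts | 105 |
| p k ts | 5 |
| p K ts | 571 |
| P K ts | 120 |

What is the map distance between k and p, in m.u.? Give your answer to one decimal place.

16.4 m.u.

The two rarest classes, p k ts and P K TS, are the double crossovers. Comparing them with the parentals, only the k allele has switched, so k is the middle locus and the order is p – k – ts.
Crossovers in the p–k interval produce the single-crossover classes P K ts and p k TS (120 + 116 = 236) plus the double crossovers (10).
RF(p–k) = (236 + 10) / 1500 = 246/1500 = 0.1640 → 16.4 m.u.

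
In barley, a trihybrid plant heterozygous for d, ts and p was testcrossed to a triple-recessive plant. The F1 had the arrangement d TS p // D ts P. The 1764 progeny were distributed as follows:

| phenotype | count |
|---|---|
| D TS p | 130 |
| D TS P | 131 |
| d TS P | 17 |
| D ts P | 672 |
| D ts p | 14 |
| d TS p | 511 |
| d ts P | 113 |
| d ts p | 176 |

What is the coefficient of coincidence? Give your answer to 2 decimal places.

0.59

The two rarest classes, d TS P and D ts p, are the double crossovers. Comparing them with the parentals, only the p allele has switched, so p is the middle locus and the order is ts – p – d.
ts–p: (307 + 31)/1764 = 0.1916; p–d: (243 + 31)/1764 = 0.1553.
Expected DCO frequency = 0.1916 × 0.1553 ≈ 0.02976; observed = 31/1764 ≈ 0.01757.
Coefficient of coincidence = 0.01757/0.02976 ≈ 0.59.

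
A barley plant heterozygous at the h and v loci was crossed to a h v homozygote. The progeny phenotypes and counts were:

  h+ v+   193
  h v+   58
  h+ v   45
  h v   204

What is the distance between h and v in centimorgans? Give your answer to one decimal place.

The two most frequent classes, h+ v+ (193) and h v (204), are the parental types, so the F1 was h+ v+ / h v.
The recombinant classes are h+ v and h v+: 45 + 58 = 103.
Recombination frequency = 103/500 = 0.2060 ≈ 20.6%, i.e. 20.6 centimorgans.

20.6 centimorgans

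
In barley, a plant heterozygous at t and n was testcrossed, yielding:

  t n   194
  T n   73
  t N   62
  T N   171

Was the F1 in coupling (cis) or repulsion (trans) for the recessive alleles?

The two most frequent classes are T N (171) and t n (194); these are the parental (non-recombinant) types.
So the F1 carried T N on one chromosome and t n on the other — the recessive alleles are on the same chromosome (cis / coupling).

cis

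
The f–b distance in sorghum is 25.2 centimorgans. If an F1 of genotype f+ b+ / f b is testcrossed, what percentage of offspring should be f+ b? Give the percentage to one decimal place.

12.6%

A map distance of 25.2 centimorgans corresponds to a recombination frequency of 0.252.
The F1 is f+ b+ / f b, so f+ b is a recombinant gamete class with expected frequency r/2 = 0.252/2 = 0.1260.
That is 0.1260 = 12.6% of the progeny.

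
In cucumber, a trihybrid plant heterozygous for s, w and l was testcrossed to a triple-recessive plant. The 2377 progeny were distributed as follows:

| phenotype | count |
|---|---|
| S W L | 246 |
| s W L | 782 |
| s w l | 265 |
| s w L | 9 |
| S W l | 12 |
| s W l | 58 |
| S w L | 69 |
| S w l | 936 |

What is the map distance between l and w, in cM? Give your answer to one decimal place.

6.2 cM

The two most frequent reciprocal classes, S w l and s W L, are the parental types, so the F1 was S w l / s W L.
The two rarest classes, S W l and s w L, are the double crossovers. Comparing them with the parentals, only the w allele has switched, so w is the middle locus and the order is l – w – s.
Crossovers in the l–w interval produce the single-crossover classes S w L and s W l (69 + 58 = 127) plus the double crossovers (21).
RF(l–w) = (127 + 21) / 2377 = 148/2377 = 0.0623 → 6.2 cM.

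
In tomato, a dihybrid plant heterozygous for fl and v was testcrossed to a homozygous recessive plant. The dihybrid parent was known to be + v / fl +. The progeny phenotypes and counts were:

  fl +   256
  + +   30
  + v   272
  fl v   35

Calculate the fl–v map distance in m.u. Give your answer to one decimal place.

11.0 m.u.

The recombinant classes are + + and fl v: 30 + 35 = 65.
Recombination frequency = 65/593 = 0.1096 ≈ 11.0%, i.e. 11.0 m.u.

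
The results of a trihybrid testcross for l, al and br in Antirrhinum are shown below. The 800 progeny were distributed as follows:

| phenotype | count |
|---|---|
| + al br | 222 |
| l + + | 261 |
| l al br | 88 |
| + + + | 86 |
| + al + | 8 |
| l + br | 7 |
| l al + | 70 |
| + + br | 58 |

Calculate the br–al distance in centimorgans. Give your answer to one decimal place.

17.9 centimorgans

The two most frequent reciprocal classes, + al br and l + +, are the parental types, so the F1 was + al br / l + +.
The two rarest classes, + al + and l + br, are the double crossovers. Comparing them with the parentals, only the br allele has switched, so br is the middle locus and the order is l – br – al.
Crossovers in the br–al interval produce the single-crossover classes + + br and l al + (58 + 70 = 128) plus the double crossovers (15).
RF(br–al) = (128 + 15) / 800 = 143/800 = 0.1787 → 17.9 centimorgans.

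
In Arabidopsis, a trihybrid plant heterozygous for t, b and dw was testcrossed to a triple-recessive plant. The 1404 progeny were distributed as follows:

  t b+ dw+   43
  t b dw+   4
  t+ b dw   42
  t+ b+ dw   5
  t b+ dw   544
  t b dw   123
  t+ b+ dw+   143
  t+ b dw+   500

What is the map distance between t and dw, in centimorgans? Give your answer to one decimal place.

6.7 centimorgans

The two most frequent reciprocal classes, t+ b dw+ and t b+ dw, are the parental types, so the F1 was t+ b dw+ / t b+ dw.
The two rarest classes, t b dw+ and t+ b+ dw, are the double crossovers. Comparing them with the parentals, only the t allele has switched, so t is the middle locus and the order is b – t – dw.
Crossovers in the t–dw interval produce the single-crossover classes t+ b dw and t b+ dw+ (42 + 43 = 85) plus the double crossovers (9).
RF(t–dw) = (85 + 9) / 1404 = 94/1404 = 0.0670 → 6.7 centimorgans.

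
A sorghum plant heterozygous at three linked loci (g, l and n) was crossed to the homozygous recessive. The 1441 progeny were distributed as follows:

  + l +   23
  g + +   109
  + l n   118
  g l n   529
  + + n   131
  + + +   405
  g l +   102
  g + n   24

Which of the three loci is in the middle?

The two most frequent reciprocal classes, g l n and + + +, are the parental types, so the F1 was g l n / + + +.
The two rarest classes, g + n and + l +, are the double crossovers. Comparing them with the parentals, only the l allele has switched, so l is the middle locus and the order is n – l – g.

l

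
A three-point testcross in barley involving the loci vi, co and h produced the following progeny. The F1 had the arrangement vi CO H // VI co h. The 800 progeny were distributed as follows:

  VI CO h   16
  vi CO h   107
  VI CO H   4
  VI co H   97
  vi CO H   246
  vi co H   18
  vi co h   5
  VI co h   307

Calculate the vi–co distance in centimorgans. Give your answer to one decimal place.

5.4 centimorgans

The two rarest classes, VI CO H and vi co h, are the double crossovers. Comparing them with the parentals, only the vi allele has switched, so vi is the middle locus and the order is h – vi – co.
Crossovers in the vi–co interval produce the single-crossover classes vi co H and VI CO h (18 + 16 = 34) plus the double crossovers (9).
RF(vi–co) = (34 + 9) / 800 = 43/800 = 0.0537 → 5.4 centimorgans.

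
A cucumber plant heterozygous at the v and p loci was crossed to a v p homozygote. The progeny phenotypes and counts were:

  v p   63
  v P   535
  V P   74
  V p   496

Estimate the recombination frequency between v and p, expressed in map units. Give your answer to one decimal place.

The two most frequent classes, V p (496) and v P (535), are the parental types, so the F1 was V p / v P.
The recombinant classes are V P and v p: 74 + 63 = 137.
Recombination frequency = 137/1168 = 0.1173 ≈ 11.7%, i.e. 11.7 map units.

11.7 map units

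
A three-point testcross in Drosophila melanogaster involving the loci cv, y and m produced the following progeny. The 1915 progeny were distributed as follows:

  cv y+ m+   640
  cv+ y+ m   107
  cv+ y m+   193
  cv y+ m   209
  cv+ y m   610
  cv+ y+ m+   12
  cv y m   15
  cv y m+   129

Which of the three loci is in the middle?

The two most frequent reciprocal classes, cv y+ m+ and cv+ y m, are the parental types, so the F1 was cv y+ m+ / cv+ y m.
The two rarest classes, cv+ y+ m+ and cv y m, are the double crossovers. Comparing them with the parentals, only the cv allele has switched, so cv is the middle locus and the order is m – cv – y.

cv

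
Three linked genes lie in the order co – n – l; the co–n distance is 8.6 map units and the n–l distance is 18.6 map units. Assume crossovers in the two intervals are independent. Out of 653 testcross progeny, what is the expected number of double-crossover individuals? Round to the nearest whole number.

10

Map distances give recombination frequencies of 0.086 and 0.186 for the two intervals.
With no interference, expected double-crossover frequency = 0.086 × 0.186 = 0.01600.
Expected number = 0.01600 × 653 = 10.45 ≈ 10.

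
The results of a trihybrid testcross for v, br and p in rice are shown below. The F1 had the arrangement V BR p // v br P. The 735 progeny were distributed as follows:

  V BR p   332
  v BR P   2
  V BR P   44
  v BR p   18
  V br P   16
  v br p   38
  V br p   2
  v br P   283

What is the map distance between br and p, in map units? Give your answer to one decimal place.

11.7 map units

The two rarest classes, V br p and v BR P, are the double crossovers. Comparing them with the parentals, only the br allele has switched, so br is the middle locus and the order is p – br – v.
Crossovers in the p–br interval produce the single-crossover classes V BR P and v br p (44 + 38 = 82) plus the double crossovers (4).
RF(p–br) = (82 + 4) / 735 = 86/735 = 0.1170 → 11.7 map units.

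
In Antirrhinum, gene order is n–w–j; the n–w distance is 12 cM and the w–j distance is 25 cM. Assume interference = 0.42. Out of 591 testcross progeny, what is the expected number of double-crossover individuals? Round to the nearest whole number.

Map distances give recombination frequencies of 0.120 and 0.250 for the two intervals.
With interference 0.42 (so coincidence = 0.58), expected double-crossover frequency = 0.120 × 0.250 × 0.58 = 0.01740.
Expected number = 0.01740 × 591 = 10.28 ≈ 10.

10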